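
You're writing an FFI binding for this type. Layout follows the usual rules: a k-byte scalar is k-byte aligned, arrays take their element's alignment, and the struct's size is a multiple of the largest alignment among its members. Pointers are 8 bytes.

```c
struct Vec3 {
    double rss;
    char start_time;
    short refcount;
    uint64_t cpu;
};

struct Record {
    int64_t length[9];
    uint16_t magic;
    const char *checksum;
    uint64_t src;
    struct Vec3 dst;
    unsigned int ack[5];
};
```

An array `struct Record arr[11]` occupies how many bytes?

Vec3: 0..8  rss  (8B, 8-aligned); 8..9  start_time  (1B, 1-aligned); 9..10  -- padding (1B); 10..12  refcount  (2B, 2-aligned); 12..16  -- padding (4B); 16..24  cpu  (8B, 8-aligned); sizeof = 24, alignof = 8
0..72  length  (72B, 8-aligned)
72..74  magic  (2B, 2-aligned)
74..80  -- padding (6B)
80..88  checksum  (8B, 8-aligned)
88..96  src  (8B, 8-aligned)
96..120  dst  (24B, 8-aligned)
120..140  ack  (20B, 4-aligned)
140..144  -- tail padding (4B)
sizeof = 144, alignof = 8
array of 11: 11 × 144 = 1584

1584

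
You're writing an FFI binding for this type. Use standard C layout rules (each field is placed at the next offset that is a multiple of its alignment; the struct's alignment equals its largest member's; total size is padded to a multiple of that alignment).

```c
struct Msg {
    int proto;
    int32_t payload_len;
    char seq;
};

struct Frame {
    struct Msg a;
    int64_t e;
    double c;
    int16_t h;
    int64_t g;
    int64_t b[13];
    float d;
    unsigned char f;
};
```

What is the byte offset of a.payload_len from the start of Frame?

Msg: 0..4  proto  (4B, 4-aligned); 4..8  payload_len  (4B, 4-aligned); 8..9  seq  (1B, 1-aligned); 9..12  -- tail padding (3B); sizeof = 12, alignof = 4
0..12  a  (12B, 4-aligned)
within Msg: payload_len at 4
0 + 4 = 4

4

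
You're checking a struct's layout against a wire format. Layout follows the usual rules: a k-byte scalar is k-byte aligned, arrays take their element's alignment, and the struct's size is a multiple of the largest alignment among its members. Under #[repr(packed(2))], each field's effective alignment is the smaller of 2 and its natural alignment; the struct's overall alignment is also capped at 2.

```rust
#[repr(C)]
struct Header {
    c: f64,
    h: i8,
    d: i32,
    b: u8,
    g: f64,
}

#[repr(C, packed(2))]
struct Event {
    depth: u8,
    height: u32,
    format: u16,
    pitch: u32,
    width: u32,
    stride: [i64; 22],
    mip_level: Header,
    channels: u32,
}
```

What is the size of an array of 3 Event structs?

Header: 0..8  c  (8B, 8-aligned); 8..9  h  (1B, 1-aligned); 9..12  -- padding (3B); 12..16  d  (4B, 4-aligned); 16..17  b  (1B, 1-aligned); 17..24  -- padding (7B); 24..32  g  (8B, 8-aligned); sizeof = 32, alignof = 8
0..1  depth  (1B, 1-aligned)
1..2  -- padding (1B)
2..6  height  (4B, 2-aligned)
6..8  format  (2B, 2-aligned)
8..12  pitch  (4B, 2-aligned)
12..16  width  (4B, 2-aligned)
16..192  stride  (176B, 2-aligned)
192..224  mip_level  (32B, 2-aligned)
224..228  channels  (4B, 2-aligned)
sizeof = 228, alignof = 2
array of 3: 3 × 228 = 684

684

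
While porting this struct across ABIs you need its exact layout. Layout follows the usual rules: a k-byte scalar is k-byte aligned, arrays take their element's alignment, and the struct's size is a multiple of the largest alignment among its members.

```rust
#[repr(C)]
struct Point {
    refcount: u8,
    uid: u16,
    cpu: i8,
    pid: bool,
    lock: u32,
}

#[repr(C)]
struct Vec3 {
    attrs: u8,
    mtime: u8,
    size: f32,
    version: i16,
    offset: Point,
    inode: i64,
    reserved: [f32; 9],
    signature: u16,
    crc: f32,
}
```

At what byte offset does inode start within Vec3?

24

Point: @0: refcount [1B, align 1] → 1; +1 pad (align 2); @2: uid [2B, align 2] → 4; @4: cpu [1B, align 1] → 5; @5: pid [1B, align 1] → 6; +2 pad (align 4); @8: lock [4B, align 4] → 12; size 12, align 4
@0: attrs [1B, align 1] → 1
@1: mtime [1B, align 1] → 2
+2 pad (align 4)
@4: size [4B, align 4] → 8
@8: version [2B, align 2] → 10
+2 pad (align 4)
@12: offset [12B, align 4] → 24
@24: inode [8B, align 8] → 32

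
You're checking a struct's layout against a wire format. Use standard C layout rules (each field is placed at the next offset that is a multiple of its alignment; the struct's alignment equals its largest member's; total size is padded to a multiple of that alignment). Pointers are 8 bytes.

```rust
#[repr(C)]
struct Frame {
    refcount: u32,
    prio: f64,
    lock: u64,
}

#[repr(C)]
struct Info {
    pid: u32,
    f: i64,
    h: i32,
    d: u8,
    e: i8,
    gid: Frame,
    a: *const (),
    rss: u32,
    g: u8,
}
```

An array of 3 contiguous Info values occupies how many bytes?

Frame: 0..4  refcount  (4B, 4-aligned); 4..8  -- padding (4B); 8..16  prio  (8B, 8-aligned); 16..24  lock  (8B, 8-aligned); sizeof = 24, alignof = 8
0..4  pid  (4B, 4-aligned)
4..8  -- padding (4B)
8..16  f  (8B, 8-aligned)
16..20  h  (4B, 4-aligned)
20..21  d  (1B, 1-aligned)
21..22  e  (1B, 1-aligned)
22..24  -- padding (2B)
24..48  gid  (24B, 8-aligned)
48..56  a  (8B, 8-aligned)
56..60  rss  (4B, 4-aligned)
60..61  g  (1B, 1-aligned)
61..64  -- tail padding (3B)
sizeof = 64, alignof = 8
array of 3: 3 × 64 = 192

192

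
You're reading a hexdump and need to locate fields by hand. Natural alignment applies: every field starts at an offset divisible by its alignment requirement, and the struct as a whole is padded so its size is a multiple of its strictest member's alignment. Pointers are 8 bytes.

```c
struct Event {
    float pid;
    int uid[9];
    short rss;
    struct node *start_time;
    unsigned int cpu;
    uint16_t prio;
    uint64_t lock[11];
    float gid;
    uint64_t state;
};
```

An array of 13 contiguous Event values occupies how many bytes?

2184

0..4  pid  (4B, 4-aligned)
4..40  uid  (36B, 4-aligned)
40..42  rss  (2B, 2-aligned)
42..48  -- padding (6B)
48..56  start_time  (8B, 8-aligned)
56..60  cpu  (4B, 4-aligned)
60..62  prio  (2B, 2-aligned)
62..64  -- padding (2B)
64..152  lock  (88B, 8-aligned)
152..156  gid  (4B, 4-aligned)
156..160  -- padding (4B)
160..168  state  (8B, 8-aligned)
sizeof = 168, alignof = 8
array of 13: 13 × 168 = 2184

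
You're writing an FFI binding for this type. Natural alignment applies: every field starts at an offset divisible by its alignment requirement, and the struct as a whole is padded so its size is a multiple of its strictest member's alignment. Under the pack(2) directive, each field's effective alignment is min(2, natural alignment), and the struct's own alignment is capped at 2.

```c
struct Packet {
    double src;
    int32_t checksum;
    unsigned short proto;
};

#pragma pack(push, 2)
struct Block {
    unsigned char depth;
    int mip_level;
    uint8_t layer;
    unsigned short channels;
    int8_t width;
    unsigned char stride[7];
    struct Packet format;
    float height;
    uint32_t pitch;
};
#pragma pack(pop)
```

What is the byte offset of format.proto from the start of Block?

30

Packet: 0..8  src  (8B, 8-aligned); 8..12  checksum  (4B, 4-aligned); 12..14  proto  (2B, 2-aligned); 14..16  -- tail padding (2B); sizeof = 16, alignof = 8
0..1  depth  (1B, 1-aligned)
1..2  -- padding (1B)
2..6  mip_level  (4B, 2-aligned)
6..7  layer  (1B, 1-aligned)
7..8  -- padding (1B)
8..10  channels  (2B, 2-aligned)
10..11  width  (1B, 1-aligned)
11..18  stride  (7B, 1-aligned)
18..34  format  (16B, 2-aligned)
within Packet: proto at 12
18 + 12 = 30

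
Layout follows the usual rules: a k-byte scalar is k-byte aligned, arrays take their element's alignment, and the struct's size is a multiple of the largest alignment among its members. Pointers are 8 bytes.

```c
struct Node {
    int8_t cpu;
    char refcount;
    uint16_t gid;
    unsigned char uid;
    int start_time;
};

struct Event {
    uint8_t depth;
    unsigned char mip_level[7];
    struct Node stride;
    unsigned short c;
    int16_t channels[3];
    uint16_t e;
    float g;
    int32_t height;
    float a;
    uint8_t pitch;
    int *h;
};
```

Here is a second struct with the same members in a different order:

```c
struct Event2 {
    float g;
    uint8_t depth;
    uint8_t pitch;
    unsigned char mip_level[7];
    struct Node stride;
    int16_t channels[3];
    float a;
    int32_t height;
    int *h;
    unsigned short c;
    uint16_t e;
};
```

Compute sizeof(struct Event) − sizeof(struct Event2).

-8

Node: @0: cpu [1B, align 1] → 1; @1: refcount [1B, align 1] → 2; @2: gid [2B, align 2] → 4; @4: uid [1B, align 1] → 5; +3 pad (align 4); @8: start_time [4B, align 4] → 12; size 12, align 4
@0: depth [1B, align 1] → 1
@1: mip_level [7B, align 1] → 8
@8: stride [12B, align 4] → 20
@20: c [2B, align 2] → 22
@22: channels [6B, align 2] → 28
@28: e [2B, align 2] → 30
+2 pad (align 4)
@32: g [4B, align 4] → 36
@36: height [4B, align 4] → 40
@40: a [4B, align 4] → 44
@44: pitch [1B, align 1] → 45
+3 pad (align 8)
@48: h [8B, align 8] → 56
size 56, align 8
— Event2 —
@0: g [4B, align 4] → 4
@4: depth [1B, align 1] → 5
@5: pitch [1B, align 1] → 6
@6: mip_level [7B, align 1] → 13
+3 pad (align 4)
@16: stride [12B, align 4] → 28
@28: channels [6B, align 2] → 34
+2 pad (align 4)
@36: a [4B, align 4] → 40
@40: height [4B, align 4] → 44
+4 pad (align 8)
@48: h [8B, align 8] → 56
@56: c [2B, align 2] → 58
@58: e [2B, align 2] → 60
+4 tail pad (align 8)
size 64, align 8
56 − 64 = -8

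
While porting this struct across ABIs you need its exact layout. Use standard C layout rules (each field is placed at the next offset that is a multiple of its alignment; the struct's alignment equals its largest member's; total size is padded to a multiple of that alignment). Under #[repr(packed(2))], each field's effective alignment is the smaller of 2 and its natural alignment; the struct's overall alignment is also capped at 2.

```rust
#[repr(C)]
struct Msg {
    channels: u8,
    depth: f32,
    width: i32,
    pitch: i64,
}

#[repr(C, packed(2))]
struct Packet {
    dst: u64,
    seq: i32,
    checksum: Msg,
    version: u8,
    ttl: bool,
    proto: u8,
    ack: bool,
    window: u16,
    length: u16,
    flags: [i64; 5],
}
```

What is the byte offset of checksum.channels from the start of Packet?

12

Msg: channels at 0 (size 1, align 1) → ends 1; pad 3 to align 4 for depth; depth at 4 (size 4, align 4) → ends 8; width at 8 (size 4, align 4) → ends 12; pad 4 to align 8 for pitch; pitch at 16 (size 8, align 8) → ends 24; total 24 bytes, alignment 8
dst at 0 (size 8, align 2) → ends 8
seq at 8 (size 4, align 2) → ends 12
checksum at 12 (size 24, align 2) → ends 36
within Msg: channels at 0
12 + 0 = 12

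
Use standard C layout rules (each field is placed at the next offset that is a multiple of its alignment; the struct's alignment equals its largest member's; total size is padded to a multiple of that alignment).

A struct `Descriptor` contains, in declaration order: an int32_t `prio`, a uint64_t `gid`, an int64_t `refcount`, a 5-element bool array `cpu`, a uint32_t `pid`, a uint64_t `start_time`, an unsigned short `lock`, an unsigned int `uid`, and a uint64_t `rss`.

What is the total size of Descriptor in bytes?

64 bytes

@0: prio [4B, align 4] → 4
+4 pad (align 8)
@8: gid [8B, align 8] → 16
@16: refcount [8B, align 8] → 24
@24: cpu [5B, align 1] → 29
+3 pad (align 4)
@32: pid [4B, align 4] → 36
+4 pad (align 8)
@40: start_time [8B, align 8] → 48
@48: lock [2B, align 2] → 50
+2 pad (align 4)
@52: uid [4B, align 4] → 56
@56: rss [8B, align 8] → 64
size 64, align 8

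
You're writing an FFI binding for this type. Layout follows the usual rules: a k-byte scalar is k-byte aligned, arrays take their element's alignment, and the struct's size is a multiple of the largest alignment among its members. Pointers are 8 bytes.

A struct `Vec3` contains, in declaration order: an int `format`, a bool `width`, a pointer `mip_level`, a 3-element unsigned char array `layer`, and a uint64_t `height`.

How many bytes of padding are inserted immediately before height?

5

format at 0 (size 4, align 4) → ends 4
width at 4 (size 1, align 1) → ends 5
pad 3 to align 8 for mip_level
mip_level at 8 (size 8, align 8) → ends 16
layer at 16 (size 3, align 1) → ends 19
pad 5 to align 8 for height
height at 24 (size 8, align 8) → ends 32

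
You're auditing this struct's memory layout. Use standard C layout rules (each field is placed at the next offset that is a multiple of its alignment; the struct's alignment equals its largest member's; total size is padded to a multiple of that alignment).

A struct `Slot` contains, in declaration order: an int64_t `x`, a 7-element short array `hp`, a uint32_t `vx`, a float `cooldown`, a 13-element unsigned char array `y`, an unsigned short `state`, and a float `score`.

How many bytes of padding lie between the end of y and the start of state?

0..8  x  (8B, 8-aligned)
8..22  hp  (14B, 2-aligned)
22..24  -- padding (2B)
24..28  vx  (4B, 4-aligned)
28..32  cooldown  (4B, 4-aligned)
32..45  y  (13B, 1-aligned)
45..46  -- padding (1B)
46..48  state  (2B, 2-aligned)

1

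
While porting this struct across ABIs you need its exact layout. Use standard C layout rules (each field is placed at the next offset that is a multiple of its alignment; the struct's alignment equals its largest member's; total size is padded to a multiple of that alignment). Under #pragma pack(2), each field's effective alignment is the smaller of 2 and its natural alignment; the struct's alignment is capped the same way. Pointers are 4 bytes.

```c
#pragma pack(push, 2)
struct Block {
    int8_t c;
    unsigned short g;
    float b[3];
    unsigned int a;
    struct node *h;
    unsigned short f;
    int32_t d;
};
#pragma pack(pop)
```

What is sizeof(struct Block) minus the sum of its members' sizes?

1

c at 0 (size 1, align 1) → ends 1
pad 1 to align 2 for g
g at 2 (size 2, align 2) → ends 4
b at 4 (size 12, align 2) → ends 16
a at 16 (size 4, align 2) → ends 20
h at 20 (size 4, align 2) → ends 24
f at 24 (size 2, align 2) → ends 26
d at 26 (size 4, align 2) → ends 30
total 30 bytes, alignment 2
data bytes 29, size 30 → padding 1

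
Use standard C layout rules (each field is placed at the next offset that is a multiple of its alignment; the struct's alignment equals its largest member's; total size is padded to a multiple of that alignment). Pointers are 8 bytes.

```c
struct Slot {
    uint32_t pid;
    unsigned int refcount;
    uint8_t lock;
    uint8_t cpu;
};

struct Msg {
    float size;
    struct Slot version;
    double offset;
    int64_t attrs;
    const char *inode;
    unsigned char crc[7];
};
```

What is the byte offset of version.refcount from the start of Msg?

8

Slot: @0: pid [4B, align 4] → 4; @4: refcount [4B, align 4] → 8; @8: lock [1B, align 1] → 9; @9: cpu [1B, align 1] → 10; +2 tail pad (align 4); size 12, align 4
@0: size [4B, align 4] → 4
@4: version [12B, align 4] → 16
within Slot: refcount at 4
4 + 4 = 8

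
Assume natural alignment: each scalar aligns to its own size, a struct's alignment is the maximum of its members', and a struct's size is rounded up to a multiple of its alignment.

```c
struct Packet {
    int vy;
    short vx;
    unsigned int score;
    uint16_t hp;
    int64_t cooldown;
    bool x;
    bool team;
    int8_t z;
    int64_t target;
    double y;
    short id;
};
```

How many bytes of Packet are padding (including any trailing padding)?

15

@0: vy [4B, align 4] → 4
@4: vx [2B, align 2] → 6
+2 pad (align 4)
@8: score [4B, align 4] → 12
@12: hp [2B, align 2] → 14
+2 pad (align 8)
@16: cooldown [8B, align 8] → 24
@24: x [1B, align 1] → 25
@25: team [1B, align 1] → 26
@26: z [1B, align 1] → 27
+5 pad (align 8)
@32: target [8B, align 8] → 40
@40: y [8B, align 8] → 48
@48: id [2B, align 2] → 50
+6 tail pad (align 8)
size 56, align 8
data bytes 41, size 56 → padding 15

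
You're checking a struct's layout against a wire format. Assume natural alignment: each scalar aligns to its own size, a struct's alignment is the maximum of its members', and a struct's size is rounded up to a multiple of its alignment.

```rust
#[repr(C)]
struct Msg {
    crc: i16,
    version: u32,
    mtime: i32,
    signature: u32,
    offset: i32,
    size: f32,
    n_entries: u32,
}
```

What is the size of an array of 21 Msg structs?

@0: crc [2B, align 2] → 2
+2 pad (align 4)
@4: version [4B, align 4] → 8
@8: mtime [4B, align 4] → 12
@12: signature [4B, align 4] → 16
@16: offset [4B, align 4] → 20
@20: size [4B, align 4] → 24
@24: n_entries [4B, align 4] → 28
size 28, align 4
array of 21: 21 × 28 = 588

588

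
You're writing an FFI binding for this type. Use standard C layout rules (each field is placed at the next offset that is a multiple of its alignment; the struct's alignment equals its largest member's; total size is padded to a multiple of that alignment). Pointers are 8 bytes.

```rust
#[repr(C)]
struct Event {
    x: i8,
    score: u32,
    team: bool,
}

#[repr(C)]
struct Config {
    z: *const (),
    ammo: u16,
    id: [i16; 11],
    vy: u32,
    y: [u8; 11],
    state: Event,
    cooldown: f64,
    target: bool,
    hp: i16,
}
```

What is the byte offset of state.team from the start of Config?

Event: x at 0 (size 1, align 1) → ends 1; pad 3 to align 4 for score; score at 4 (size 4, align 4) → ends 8; team at 8 (size 1, align 1) → ends 9; tail pad 3 to reach multiple of 4; total 12 bytes, alignment 4
z at 0 (size 8, align 8) → ends 8
ammo at 8 (size 2, align 2) → ends 10
id at 10 (size 22, align 2) → ends 32
vy at 32 (size 4, align 4) → ends 36
y at 36 (size 11, align 1) → ends 47
pad 1 to align 4 for state
state at 48 (size 12, align 4) → ends 60
within Event: team at 8
48 + 8 = 56

56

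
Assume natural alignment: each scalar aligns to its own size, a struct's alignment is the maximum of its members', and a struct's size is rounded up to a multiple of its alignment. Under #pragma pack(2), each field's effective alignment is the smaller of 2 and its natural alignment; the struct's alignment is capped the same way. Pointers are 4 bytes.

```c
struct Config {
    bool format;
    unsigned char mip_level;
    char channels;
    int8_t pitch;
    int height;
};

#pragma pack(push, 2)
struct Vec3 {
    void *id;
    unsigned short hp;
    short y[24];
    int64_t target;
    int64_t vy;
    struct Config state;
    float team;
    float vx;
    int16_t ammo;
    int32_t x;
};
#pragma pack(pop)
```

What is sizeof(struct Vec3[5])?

Config: @0: format [1B, align 1] → 1; @1: mip_level [1B, align 1] → 2; @2: channels [1B, align 1] → 3; @3: pitch [1B, align 1] → 4; @4: height [4B, align 4] → 8; size 8, align 4
@0: id [4B, align 2] → 4
@4: hp [2B, align 2] → 6
@6: y [48B, align 2] → 54
@54: target [8B, align 2] → 62
@62: vy [8B, align 2] → 70
@70: state [8B, align 2] → 78
@78: team [4B, align 2] → 82
@82: vx [4B, align 2] → 86
@86: ammo [2B, align 2] → 88
@88: x [4B, align 2] → 92
size 92, align 2
array of 5: 5 × 92 = 460

460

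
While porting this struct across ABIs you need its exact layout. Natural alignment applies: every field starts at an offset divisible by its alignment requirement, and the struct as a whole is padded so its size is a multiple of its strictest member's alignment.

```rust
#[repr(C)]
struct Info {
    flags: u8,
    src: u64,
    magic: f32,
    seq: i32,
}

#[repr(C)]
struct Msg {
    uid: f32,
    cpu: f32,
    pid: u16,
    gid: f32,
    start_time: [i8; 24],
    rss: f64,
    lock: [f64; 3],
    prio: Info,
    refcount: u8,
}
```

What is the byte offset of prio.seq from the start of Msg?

92

Info: @0: flags [1B, align 1] → 1; +7 pad (align 8); @8: src [8B, align 8] → 16; @16: magic [4B, align 4] → 20; @20: seq [4B, align 4] → 24; size 24, align 8
@0: uid [4B, align 4] → 4
@4: cpu [4B, align 4] → 8
@8: pid [2B, align 2] → 10
+2 pad (align 4)
@12: gid [4B, align 4] → 16
@16: start_time [24B, align 1] → 40
@40: rss [8B, align 8] → 48
@48: lock [24B, align 8] → 72
@72: prio [24B, align 8] → 96
within Info: seq at 20
72 + 20 = 92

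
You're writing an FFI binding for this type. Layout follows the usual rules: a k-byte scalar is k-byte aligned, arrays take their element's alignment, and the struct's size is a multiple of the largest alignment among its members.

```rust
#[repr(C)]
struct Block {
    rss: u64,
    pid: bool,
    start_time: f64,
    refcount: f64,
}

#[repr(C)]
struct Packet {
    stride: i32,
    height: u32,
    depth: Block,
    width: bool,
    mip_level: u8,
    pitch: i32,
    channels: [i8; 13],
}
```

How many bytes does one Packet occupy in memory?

64 bytes

Block: @0: rss [8B, align 8] → 8; @8: pid [1B, align 1] → 9; +7 pad (align 8); @16: start_time [8B, align 8] → 24; @24: refcount [8B, align 8] → 32; size 32, align 8
@0: stride [4B, align 4] → 4
@4: height [4B, align 4] → 8
@8: depth [32B, align 8] → 40
@40: width [1B, align 1] → 41
@41: mip_level [1B, align 1] → 42
+2 pad (align 4)
@44: pitch [4B, align 4] → 48
@48: channels [13B, align 1] → 61
+3 tail pad (align 8)
size 64, align 8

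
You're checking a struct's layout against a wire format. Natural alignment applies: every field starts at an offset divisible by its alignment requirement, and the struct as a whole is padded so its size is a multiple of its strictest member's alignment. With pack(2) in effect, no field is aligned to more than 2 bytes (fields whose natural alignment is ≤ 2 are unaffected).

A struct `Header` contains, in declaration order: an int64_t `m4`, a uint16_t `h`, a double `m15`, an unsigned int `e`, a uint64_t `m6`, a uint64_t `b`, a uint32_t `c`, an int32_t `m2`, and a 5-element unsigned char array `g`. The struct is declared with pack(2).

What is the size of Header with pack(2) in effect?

52

0..8  m4  (8B, 2-aligned)
8..10  h  (2B, 2-aligned)
10..18  m15  (8B, 2-aligned)
18..22  e  (4B, 2-aligned)
22..30  m6  (8B, 2-aligned)
30..38  b  (8B, 2-aligned)
38..42  c  (4B, 2-aligned)
42..46  m2  (4B, 2-aligned)
46..51  g  (5B, 1-aligned)
51..52  -- tail padding (1B)
sizeof = 52, alignof = 2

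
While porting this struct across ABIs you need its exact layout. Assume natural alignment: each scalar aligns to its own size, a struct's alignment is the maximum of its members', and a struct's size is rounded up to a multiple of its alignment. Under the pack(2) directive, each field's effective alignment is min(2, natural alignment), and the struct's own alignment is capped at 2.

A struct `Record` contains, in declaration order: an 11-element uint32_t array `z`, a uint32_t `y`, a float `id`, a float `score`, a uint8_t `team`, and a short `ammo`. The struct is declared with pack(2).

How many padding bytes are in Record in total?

1

@0: z [44B, align 2] → 44
@44: y [4B, align 2] → 48
@48: id [4B, align 2] → 52
@52: score [4B, align 2] → 56
@56: team [1B, align 1] → 57
+1 pad (align 2)
@58: ammo [2B, align 2] → 60
size 60, align 2
data bytes 59, size 60 → padding 1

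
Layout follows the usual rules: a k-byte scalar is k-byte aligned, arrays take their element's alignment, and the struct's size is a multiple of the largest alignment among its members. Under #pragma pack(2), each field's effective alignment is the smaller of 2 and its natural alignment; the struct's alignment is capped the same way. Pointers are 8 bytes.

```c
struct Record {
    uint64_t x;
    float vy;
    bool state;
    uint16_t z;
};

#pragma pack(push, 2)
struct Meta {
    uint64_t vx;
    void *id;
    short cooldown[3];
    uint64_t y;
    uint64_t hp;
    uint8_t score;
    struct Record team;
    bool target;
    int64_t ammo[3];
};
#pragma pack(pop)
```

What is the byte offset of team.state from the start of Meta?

Record: x at 0 (size 8, align 8) → ends 8; vy at 8 (size 4, align 4) → ends 12; state at 12 (size 1, align 1) → ends 13; pad 1 to align 2 for z; z at 14 (size 2, align 2) → ends 16; total 16 bytes, alignment 8
vx at 0 (size 8, align 2) → ends 8
id at 8 (size 8, align 2) → ends 16
cooldown at 16 (size 6, align 2) → ends 22
y at 22 (size 8, align 2) → ends 30
hp at 30 (size 8, align 2) → ends 38
score at 38 (size 1, align 1) → ends 39
pad 1 to align 2 for team
team at 40 (size 16, align 2) → ends 56
within Record: state at 12
40 + 12 = 52

52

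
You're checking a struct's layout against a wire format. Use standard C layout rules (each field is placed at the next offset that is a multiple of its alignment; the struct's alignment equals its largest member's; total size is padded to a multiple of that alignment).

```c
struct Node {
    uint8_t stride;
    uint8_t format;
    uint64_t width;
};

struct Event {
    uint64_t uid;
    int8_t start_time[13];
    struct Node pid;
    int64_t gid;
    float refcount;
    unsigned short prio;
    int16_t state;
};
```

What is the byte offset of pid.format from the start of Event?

25

Node: stride at 0 (size 1, align 1) → ends 1; format at 1 (size 1, align 1) → ends 2; pad 6 to align 8 for width; width at 8 (size 8, align 8) → ends 16; total 16 bytes, alignment 8
uid at 0 (size 8, align 8) → ends 8
start_time at 8 (size 13, align 1) → ends 21
pad 3 to align 8 for pid
pid at 24 (size 16, align 8) → ends 40
within Node: format at 1
24 + 1 = 25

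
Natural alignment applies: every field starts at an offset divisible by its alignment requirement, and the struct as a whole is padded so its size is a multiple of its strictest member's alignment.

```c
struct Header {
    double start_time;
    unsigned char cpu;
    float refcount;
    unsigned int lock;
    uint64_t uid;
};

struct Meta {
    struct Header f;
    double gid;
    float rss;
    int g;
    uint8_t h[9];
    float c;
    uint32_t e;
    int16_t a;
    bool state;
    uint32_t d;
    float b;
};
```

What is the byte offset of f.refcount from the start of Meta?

Header: start_time at 0 (size 8, align 8) → ends 8; cpu at 8 (size 1, align 1) → ends 9; pad 3 to align 4 for refcount; refcount at 12 (size 4, align 4) → ends 16; lock at 16 (size 4, align 4) → ends 20; pad 4 to align 8 for uid; uid at 24 (size 8, align 8) → ends 32; total 32 bytes, alignment 8
f at 0 (size 32, align 8) → ends 32
within Header: refcount at 12
0 + 12 = 12

12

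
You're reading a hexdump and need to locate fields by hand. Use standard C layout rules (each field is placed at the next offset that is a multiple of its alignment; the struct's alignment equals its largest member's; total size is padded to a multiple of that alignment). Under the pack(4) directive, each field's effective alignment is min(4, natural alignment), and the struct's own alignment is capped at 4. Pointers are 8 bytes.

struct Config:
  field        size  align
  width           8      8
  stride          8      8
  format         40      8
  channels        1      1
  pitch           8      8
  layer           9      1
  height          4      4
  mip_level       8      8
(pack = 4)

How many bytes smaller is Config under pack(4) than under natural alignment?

natural layout:
  @0: width [8B, align 8] → 8
  @8: stride [8B, align 8] → 16
  @16: format [40B, align 8] → 56
  @56: channels [1B, align 1] → 57
  +7 pad (align 8)
  @64: pitch [8B, align 8] → 72
  @72: layer [9B, align 1] → 81
  +3 pad (align 4)
  @84: height [4B, align 4] → 88
  @88: mip_level [8B, align 8] → 96
  size 96, align 8
packed(4) layout:
  @0: width [8B, align 4] → 8
  @8: stride [8B, align 4] → 16
  @16: format [40B, align 4] → 56
  @56: channels [1B, align 1] → 57
  +3 pad (align 4)
  @60: pitch [8B, align 4] → 68
  @68: layer [9B, align 1] → 77
  +3 pad (align 4)
  @80: height [4B, align 4] → 84
  @84: mip_level [8B, align 4] → 92
  size 92, align 4
96 − 92 = 4

4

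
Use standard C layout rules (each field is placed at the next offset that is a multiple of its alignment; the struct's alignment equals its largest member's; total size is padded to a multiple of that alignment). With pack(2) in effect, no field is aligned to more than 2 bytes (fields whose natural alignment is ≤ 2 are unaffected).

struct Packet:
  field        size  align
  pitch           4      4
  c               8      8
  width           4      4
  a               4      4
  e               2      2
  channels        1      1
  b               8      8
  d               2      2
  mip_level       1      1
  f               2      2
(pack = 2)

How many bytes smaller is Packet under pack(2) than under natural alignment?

10

natural layout:
  0..4  pitch  (4B, 4-aligned)
  4..8  -- padding (4B)
  8..16  c  (8B, 8-aligned)
  16..20  width  (4B, 4-aligned)
  20..24  a  (4B, 4-aligned)
  24..26  e  (2B, 2-aligned)
  26..27  channels  (1B, 1-aligned)
  27..32  -- padding (5B)
  32..40  b  (8B, 8-aligned)
  40..42  d  (2B, 2-aligned)
  42..43  mip_level  (1B, 1-aligned)
  43..44  -- padding (1B)
  44..46  f  (2B, 2-aligned)
  46..48  -- tail padding (2B)
  sizeof = 48, alignof = 8
packed(2) layout:
  0..4  pitch  (4B, 2-aligned)
  4..12  c  (8B, 2-aligned)
  12..16  width  (4B, 2-aligned)
  16..20  a  (4B, 2-aligned)
  20..22  e  (2B, 2-aligned)
  22..23  channels  (1B, 1-aligned)
  23..24  -- padding (1B)
  24..32  b  (8B, 2-aligned)
  32..34  d  (2B, 2-aligned)
  34..35  mip_level  (1B, 1-aligned)
  35..36  -- padding (1B)
  36..38  f  (2B, 2-aligned)
  sizeof = 38, alignof = 2
48 − 38 = 10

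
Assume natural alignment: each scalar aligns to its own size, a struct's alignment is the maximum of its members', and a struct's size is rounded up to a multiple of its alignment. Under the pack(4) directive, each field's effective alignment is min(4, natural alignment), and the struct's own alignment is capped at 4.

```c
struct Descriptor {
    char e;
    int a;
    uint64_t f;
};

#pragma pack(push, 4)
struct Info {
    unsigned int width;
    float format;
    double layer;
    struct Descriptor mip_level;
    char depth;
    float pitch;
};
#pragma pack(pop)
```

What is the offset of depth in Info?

Descriptor: e at 0 (size 1, align 1) → ends 1; pad 3 to align 4 for a; a at 4 (size 4, align 4) → ends 8; f at 8 (size 8, align 8) → ends 16; total 16 bytes, alignment 8
width at 0 (size 4, align 4) → ends 4
format at 4 (size 4, align 4) → ends 8
layer at 8 (size 8, align 4) → ends 16
mip_level at 16 (size 16, align 4) → ends 32
depth at 32 (size 1, align 1) → ends 33

32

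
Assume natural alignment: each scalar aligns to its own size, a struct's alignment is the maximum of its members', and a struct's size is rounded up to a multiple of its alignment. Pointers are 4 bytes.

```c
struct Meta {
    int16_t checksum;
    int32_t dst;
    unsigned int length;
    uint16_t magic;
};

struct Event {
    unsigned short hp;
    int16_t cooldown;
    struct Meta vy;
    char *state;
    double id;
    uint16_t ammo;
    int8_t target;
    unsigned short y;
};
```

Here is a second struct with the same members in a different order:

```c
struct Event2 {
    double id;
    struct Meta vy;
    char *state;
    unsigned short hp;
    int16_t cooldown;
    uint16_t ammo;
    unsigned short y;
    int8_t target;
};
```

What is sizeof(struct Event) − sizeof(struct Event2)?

Meta: @0: checksum [2B, align 2] → 2; +2 pad (align 4); @4: dst [4B, align 4] → 8; @8: length [4B, align 4] → 12; @12: magic [2B, align 2] → 14; +2 tail pad (align 4); size 16, align 4
@0: hp [2B, align 2] → 2
@2: cooldown [2B, align 2] → 4
@4: vy [16B, align 4] → 20
@20: state [4B, align 4] → 24
@24: id [8B, align 8] → 32
@32: ammo [2B, align 2] → 34
@34: target [1B, align 1] → 35
+1 pad (align 2)
@36: y [2B, align 2] → 38
+2 tail pad (align 8)
size 40, align 8
— Event2 —
@0: id [8B, align 8] → 8
@8: vy [16B, align 4] → 24
@24: state [4B, align 4] → 28
@28: hp [2B, align 2] → 30
@30: cooldown [2B, align 2] → 32
@32: ammo [2B, align 2] → 34
@34: y [2B, align 2] → 36
@36: target [1B, align 1] → 37
+3 tail pad (align 8)
size 40, align 8
40 − 40 = 0

0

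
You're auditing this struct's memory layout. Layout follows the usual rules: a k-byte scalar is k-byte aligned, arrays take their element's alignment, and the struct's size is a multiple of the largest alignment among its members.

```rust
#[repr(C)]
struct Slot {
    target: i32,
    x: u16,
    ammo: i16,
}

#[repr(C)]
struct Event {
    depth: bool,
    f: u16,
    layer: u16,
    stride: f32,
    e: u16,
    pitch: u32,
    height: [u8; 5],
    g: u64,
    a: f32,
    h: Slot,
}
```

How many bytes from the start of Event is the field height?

20

Slot: @0: target [4B, align 4] → 4; @4: x [2B, align 2] → 6; @6: ammo [2B, align 2] → 8; size 8, align 4
@0: depth [1B, align 1] → 1
+1 pad (align 2)
@2: f [2B, align 2] → 4
@4: layer [2B, align 2] → 6
+2 pad (align 4)
@8: stride [4B, align 4] → 12
@12: e [2B, align 2] → 14
+2 pad (align 4)
@16: pitch [4B, align 4] → 20
@20: height [5B, align 1] → 25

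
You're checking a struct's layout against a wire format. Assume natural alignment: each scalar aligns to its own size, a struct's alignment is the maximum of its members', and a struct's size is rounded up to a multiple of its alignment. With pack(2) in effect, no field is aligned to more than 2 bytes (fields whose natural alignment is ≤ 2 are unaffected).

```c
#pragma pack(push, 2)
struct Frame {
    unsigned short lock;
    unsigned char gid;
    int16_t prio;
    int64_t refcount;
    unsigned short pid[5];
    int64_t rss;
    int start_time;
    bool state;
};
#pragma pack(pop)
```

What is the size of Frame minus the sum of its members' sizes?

2

lock at 0 (size 2, align 2) → ends 2
gid at 2 (size 1, align 1) → ends 3
pad 1 to align 2 for prio
prio at 4 (size 2, align 2) → ends 6
refcount at 6 (size 8, align 2) → ends 14
pid at 14 (size 10, align 2) → ends 24
rss at 24 (size 8, align 2) → ends 32
start_time at 32 (size 4, align 2) → ends 36
state at 36 (size 1, align 1) → ends 37
tail pad 1 to reach multiple of 2
total 38 bytes, alignment 2
data bytes 36, size 38 → padding 2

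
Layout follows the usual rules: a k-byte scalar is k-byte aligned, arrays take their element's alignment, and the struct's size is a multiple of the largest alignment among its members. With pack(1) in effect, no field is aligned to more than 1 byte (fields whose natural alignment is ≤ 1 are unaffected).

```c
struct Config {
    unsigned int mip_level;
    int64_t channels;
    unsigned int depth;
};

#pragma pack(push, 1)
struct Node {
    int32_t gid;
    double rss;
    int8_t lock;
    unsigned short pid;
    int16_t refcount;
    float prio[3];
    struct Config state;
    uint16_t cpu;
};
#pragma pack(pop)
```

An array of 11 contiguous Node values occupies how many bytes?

605

Config: mip_level at 0 (size 4, align 4) → ends 4; pad 4 to align 8 for channels; channels at 8 (size 8, align 8) → ends 16; depth at 16 (size 4, align 4) → ends 20; tail pad 4 to reach multiple of 8; total 24 bytes, alignment 8
gid at 0 (size 4, align 1) → ends 4
rss at 4 (size 8, align 1) → ends 12
lock at 12 (size 1, align 1) → ends 13
pid at 13 (size 2, align 1) → ends 15
refcount at 15 (size 2, align 1) → ends 17
prio at 17 (size 12, align 1) → ends 29
state at 29 (size 24, align 1) → ends 53
cpu at 53 (size 2, align 1) → ends 55
total 55 bytes, alignment 1
array of 11: 11 × 55 = 605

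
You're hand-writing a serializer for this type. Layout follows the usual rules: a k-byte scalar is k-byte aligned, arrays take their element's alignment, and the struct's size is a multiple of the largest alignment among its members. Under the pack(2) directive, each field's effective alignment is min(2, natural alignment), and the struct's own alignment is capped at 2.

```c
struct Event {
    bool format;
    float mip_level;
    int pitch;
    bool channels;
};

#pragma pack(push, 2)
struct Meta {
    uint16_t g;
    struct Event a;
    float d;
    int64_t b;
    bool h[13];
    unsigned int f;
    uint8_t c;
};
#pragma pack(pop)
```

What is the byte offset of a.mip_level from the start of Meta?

6

Event: 0..1  format  (1B, 1-aligned); 1..4  -- padding (3B); 4..8  mip_level  (4B, 4-aligned); 8..12  pitch  (4B, 4-aligned); 12..13  channels  (1B, 1-aligned); 13..16  -- tail padding (3B); sizeof = 16, alignof = 4
0..2  g  (2B, 2-aligned)
2..18  a  (16B, 2-aligned)
within Event: mip_level at 4
2 + 4 = 6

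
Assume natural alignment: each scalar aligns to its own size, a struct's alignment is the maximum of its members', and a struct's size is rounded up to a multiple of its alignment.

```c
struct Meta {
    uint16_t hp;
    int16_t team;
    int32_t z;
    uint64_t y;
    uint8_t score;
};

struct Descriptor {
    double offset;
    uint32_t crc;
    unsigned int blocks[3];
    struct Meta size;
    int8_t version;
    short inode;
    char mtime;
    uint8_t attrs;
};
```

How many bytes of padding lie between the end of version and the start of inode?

Meta: hp at 0 (size 2, align 2) → ends 2; team at 2 (size 2, align 2) → ends 4; z at 4 (size 4, align 4) → ends 8; y at 8 (size 8, align 8) → ends 16; score at 16 (size 1, align 1) → ends 17; tail pad 7 to reach multiple of 8; total 24 bytes, alignment 8
offset at 0 (size 8, align 8) → ends 8
crc at 8 (size 4, align 4) → ends 12
blocks at 12 (size 12, align 4) → ends 24
size at 24 (size 24, align 8) → ends 48
version at 48 (size 1, align 1) → ends 49
pad 1 to align 2 for inode
inode at 50 (size 2, align 2) → ends 52

1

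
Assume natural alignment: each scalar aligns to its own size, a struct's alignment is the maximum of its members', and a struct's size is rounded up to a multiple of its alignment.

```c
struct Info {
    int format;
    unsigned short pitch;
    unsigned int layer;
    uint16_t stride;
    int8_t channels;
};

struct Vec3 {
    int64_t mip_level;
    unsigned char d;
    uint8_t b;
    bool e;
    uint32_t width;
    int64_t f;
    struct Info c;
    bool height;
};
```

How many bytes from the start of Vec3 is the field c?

Info: 0..4  format  (4B, 4-aligned); 4..6  pitch  (2B, 2-aligned); 6..8  -- padding (2B); 8..12  layer  (4B, 4-aligned); 12..14  stride  (2B, 2-aligned); 14..15  channels  (1B, 1-aligned); 15..16  -- tail padding (1B); sizeof = 16, alignof = 4
0..8  mip_level  (8B, 8-aligned)
8..9  d  (1B, 1-aligned)
9..10  b  (1B, 1-aligned)
10..11  e  (1B, 1-aligned)
11..12  -- padding (1B)
12..16  width  (4B, 4-aligned)
16..24  f  (8B, 8-aligned)
24..40  c  (16B, 4-aligned)

24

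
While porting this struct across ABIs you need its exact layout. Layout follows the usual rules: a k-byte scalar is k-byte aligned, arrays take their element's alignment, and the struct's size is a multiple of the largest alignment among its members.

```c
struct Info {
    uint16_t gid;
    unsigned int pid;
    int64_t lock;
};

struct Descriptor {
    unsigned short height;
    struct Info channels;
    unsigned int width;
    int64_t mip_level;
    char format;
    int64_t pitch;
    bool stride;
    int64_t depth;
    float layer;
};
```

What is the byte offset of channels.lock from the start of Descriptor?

Info: @0: gid [2B, align 2] → 2; +2 pad (align 4); @4: pid [4B, align 4] → 8; @8: lock [8B, align 8] → 16; size 16, align 8
@0: height [2B, align 2] → 2
+6 pad (align 8)
@8: channels [16B, align 8] → 24
within Info: lock at 8
8 + 8 = 16

16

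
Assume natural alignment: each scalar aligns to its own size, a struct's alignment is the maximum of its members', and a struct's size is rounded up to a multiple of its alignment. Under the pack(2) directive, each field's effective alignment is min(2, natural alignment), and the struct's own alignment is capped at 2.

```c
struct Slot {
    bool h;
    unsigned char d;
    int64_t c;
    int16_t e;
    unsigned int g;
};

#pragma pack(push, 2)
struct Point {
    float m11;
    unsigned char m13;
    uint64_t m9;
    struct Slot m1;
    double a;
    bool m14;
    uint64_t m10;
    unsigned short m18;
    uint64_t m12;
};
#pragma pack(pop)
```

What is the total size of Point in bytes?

66

Slot: 0..1  h  (1B, 1-aligned); 1..2  d  (1B, 1-aligned); 2..8  -- padding (6B); 8..16  c  (8B, 8-aligned); 16..18  e  (2B, 2-aligned); 18..20  -- padding (2B); 20..24  g  (4B, 4-aligned); sizeof = 24, alignof = 8
0..4  m11  (4B, 2-aligned)
4..5  m13  (1B, 1-aligned)
5..6  -- padding (1B)
6..14  m9  (8B, 2-aligned)
14..38  m1  (24B, 2-aligned)
38..46  a  (8B, 2-aligned)
46..47  m14  (1B, 1-aligned)
47..48  -- padding (1B)
48..56  m10  (8B, 2-aligned)
56..58  m18  (2B, 2-aligned)
58..66  m12  (8B, 2-aligned)
sizeof = 66, alignof = 2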